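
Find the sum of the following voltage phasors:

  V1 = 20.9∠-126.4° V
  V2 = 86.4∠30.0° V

Step 1 — Convert each phasor to rectangular form:
  V1 = 20.9·(cos(-126.4°) + j·sin(-126.4°)) = -12.4 - j16.82 V
  V2 = 86.4·(cos(30.0°) + j·sin(30.0°)) = 74.82 + j43.2 V
Step 2 — Sum components: V_total = 62.42 + j26.38 V.
Step 3 — Convert to polar: |V_total| = 67.77 V, ∠V_total = 22.9°.

V_total = 67.77∠22.9° V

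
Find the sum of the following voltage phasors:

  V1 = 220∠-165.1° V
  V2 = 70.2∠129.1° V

Step 1 — Convert each phasor to rectangular form:
  V1 = 220·(cos(-165.1°) + j·sin(-165.1°)) = -212.6 - j56.57 V
  V2 = 70.2·(cos(129.1°) + j·sin(129.1°)) = -44.27 + j54.48 V
Step 2 — Sum components: V_total = -256.9 - j2.091 V.
Step 3 — Convert to polar: |V_total| = 256.9 V, ∠V_total = -179.5°.

V_total = 256.9∠-179.5° V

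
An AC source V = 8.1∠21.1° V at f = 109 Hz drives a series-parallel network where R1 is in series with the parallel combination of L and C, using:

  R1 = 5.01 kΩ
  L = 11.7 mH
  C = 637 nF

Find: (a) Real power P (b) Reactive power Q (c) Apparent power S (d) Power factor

Step 1 — Angular frequency: ω = 2π·f = 2π·109 = 684.9 rad/s.
Step 2 — Component impedances:
  R1: Z = R = 5010 Ω
  L: Z = jωL = j·684.9·0.0117 = 0 + j8.013 Ω
  C: Z = 1/(jωC) = -j/(ω·C) = 0 - j2292 Ω
Step 3 — Parallel branch: L || C = 1/(1/L + 1/C) = 0 + j8.041 Ω.
Step 4 — Series with R1: Z_total = R1 + (L || C) = 5010 + j8.041 Ω = 5010∠0.1° Ω.
Step 5 — Source phasor: V = 8.1∠21.1° V = 7.557 + j2.916 V.
Step 6 — Current: I = V / Z = 0.001509 + j0.0005796 A = 0.001617∠21.0° A.
Step 7 — Complex power: S = V·I* = 0.0131 + j2.102e-05 VA.
Step 8 — Real power: P = Re(S) = 0.0131 W.
Step 9 — Reactive power: Q = Im(S) = 2.102e-05 VAR.
Step 10 — Apparent power: |S| = 0.0131 VA.
Step 11 — Power factor: PF = P/|S| = 1 (lagging).

(a) P = 0.0131 W  (b) Q = 2.102e-05 VAR  (c) S = 0.0131 VA  (d) PF = 1 (lagging)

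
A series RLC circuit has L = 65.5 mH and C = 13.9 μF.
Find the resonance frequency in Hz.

Step 1 — Resonance condition Im(Z)=0 gives ω₀ = 1/√(LC).
Step 2 — ω₀ = 1/√(0.0655·1.39e-05) = 1048 rad/s.
Step 3 — f₀ = ω₀/(2π) = 166.8 Hz.

f₀ = 166.8 Hz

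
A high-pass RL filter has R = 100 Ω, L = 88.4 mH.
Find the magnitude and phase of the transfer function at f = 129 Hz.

Step 1 — Angular frequency: ω = 2π·129 = 810.5 rad/s.
Step 2 — Transfer function: H(jω) = jωL/(R + jωL).
Step 3 — Numerator jωL = j·71.65; denominator R + jωL = 100 + j71.65.
Step 4 — H = 0.3392 + j0.4734.
Step 5 — Magnitude: |H| = 0.5824 (-4.7 dB); phase: φ = 54.4°.

|H| = 0.5824 (-4.7 dB), φ = 54.4°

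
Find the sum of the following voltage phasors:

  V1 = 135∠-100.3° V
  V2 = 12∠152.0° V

Step 1 — Convert each phasor to rectangular form:
  V1 = 135·(cos(-100.3°) + j·sin(-100.3°)) = -24.14 - j132.8 V
  V2 = 12·(cos(152.0°) + j·sin(152.0°)) = -10.6 + j5.634 V
Step 2 — Sum components: V_total = -34.73 - j127.2 V.
Step 3 — Convert to polar: |V_total| = 131.8 V, ∠V_total = -105.3°.

V_total = 131.8∠-105.3° V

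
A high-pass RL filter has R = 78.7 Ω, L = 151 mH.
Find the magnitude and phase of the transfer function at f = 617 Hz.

Step 1 — Angular frequency: ω = 2π·617 = 3877 rad/s.
Step 2 — Transfer function: H(jω) = jωL/(R + jωL).
Step 3 — Numerator jωL = j·585.4; denominator R + jωL = 78.7 + j585.4.
Step 4 — H = 0.9822 + j0.1321.
Step 5 — Magnitude: |H| = 0.9911 (-0.1 dB); phase: φ = 7.7°.

|H| = 0.9911 (-0.1 dB), φ = 7.7°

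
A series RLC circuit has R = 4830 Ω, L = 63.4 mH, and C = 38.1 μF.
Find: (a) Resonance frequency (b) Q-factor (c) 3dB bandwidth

Step 1 — Resonance condition Im(Z)=0 gives ω₀ = 1/√(LC).
Step 2 — ω₀ = 1/√(0.0634·3.81e-05) = 643.4 rad/s.
Step 3 — f₀ = ω₀/(2π) = 102.4 Hz.
Step 4 — Series Q: Q = ω₀L/R = 643.4·0.0634/4830 = 0.008446.
Step 5 — 3dB bandwidth: Δω = ω₀/Q = 7.618e+04 rad/s; BW = Δω/(2π) = 1.212e+04 Hz.

(a) f₀ = 102.4 Hz  (b) Q = 0.008446  (c) BW = 1.212e+04 Hz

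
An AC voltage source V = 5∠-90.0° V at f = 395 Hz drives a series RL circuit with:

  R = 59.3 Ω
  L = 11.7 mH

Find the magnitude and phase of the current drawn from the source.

Step 1 — Angular frequency: ω = 2π·f = 2π·395 = 2482 rad/s.
Step 2 — Component impedances:
  R: Z = R = 59.3 Ω
  L: Z = jωL = j·2482·0.0117 = 0 + j29.04 Ω
Step 3 — Series combination: Z_total = R + L = 59.3 + j29.04 Ω = 66.03∠26.1° Ω.
Step 4 — Source phasor: V = 5∠-90.0° V = 0 - j5 V.
Step 5 — Ohm's law: I = V / Z_total = (0 - j5) / (59.3 + j29.04) = -0.0333 - j0.06801 A.
Step 6 — Convert to polar: |I| = 0.07573 A, ∠I = -116.1°.

I = 0.07573∠-116.1° A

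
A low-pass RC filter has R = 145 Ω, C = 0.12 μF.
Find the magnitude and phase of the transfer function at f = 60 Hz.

Step 1 — Angular frequency: ω = 2π·60 = 377 rad/s.
Step 2 — Transfer function: H(jω) = 1/(1 + jωRC).
Step 3 — Denominator: 1 + jωRC = 1 + j·377·145·1.2e-07 = 1 + j0.00656.
Step 4 — H = 1 - j0.006559.
Step 5 — Magnitude: |H| = 1 (-0.0 dB); phase: φ = -0.4°.

|H| = 1 (-0.0 dB), φ = -0.4°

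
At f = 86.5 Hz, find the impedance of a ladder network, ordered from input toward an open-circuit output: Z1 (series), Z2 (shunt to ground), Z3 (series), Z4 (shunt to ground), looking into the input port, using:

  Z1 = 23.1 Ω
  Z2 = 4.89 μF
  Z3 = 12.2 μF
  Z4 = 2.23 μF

Step 1 — Angular frequency: ω = 2π·f = 2π·86.5 = 543.5 rad/s.
Step 2 — Component impedances:
  Z1: Z = R = 23.1 Ω
  Z2: Z = 1/(jωC) = -j/(ω·C) = 0 - j376.3 Ω
  Z3: Z = 1/(jωC) = -j/(ω·C) = 0 - j150.8 Ω
  Z4: Z = 1/(jωC) = -j/(ω·C) = 0 - j825.1 Ω
Step 3 — Ladder network (open output): work backward from the far end, alternating series and parallel combinations. Z_in = 23.1 - j271.6 Ω = 272.5∠-85.1° Ω.

Z = 23.1 - j271.6 Ω = 272.5∠-85.1° Ω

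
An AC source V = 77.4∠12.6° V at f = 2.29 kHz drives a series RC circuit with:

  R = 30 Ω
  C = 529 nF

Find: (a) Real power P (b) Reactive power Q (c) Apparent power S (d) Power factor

Step 1 — Angular frequency: ω = 2π·f = 2π·2290 = 1.439e+04 rad/s.
Step 2 — Component impedances:
  R: Z = R = 30 Ω
  C: Z = 1/(jωC) = -j/(ω·C) = 0 - j131.4 Ω
Step 3 — Series combination: Z_total = R + C = 30 - j131.4 Ω = 134.8∠-77.1° Ω.
Step 4 — Source phasor: V = 77.4∠12.6° V = 75.54 + j16.88 V.
Step 5 — Current: I = V / Z = 0.002633 + j0.5743 A = 0.5743∠89.7° A.
Step 6 — Complex power: S = V·I* = 9.896 - j43.34 VA.
Step 7 — Real power: P = Re(S) = 9.896 W.
Step 8 — Reactive power: Q = Im(S) = -43.34 VAR.
Step 9 — Apparent power: |S| = 44.45 VA.
Step 10 — Power factor: PF = P/|S| = 0.2226 (leading).

(a) P = 9.896 W  (b) Q = -43.34 VAR  (c) S = 44.45 VA  (d) PF = 0.2226 (leading)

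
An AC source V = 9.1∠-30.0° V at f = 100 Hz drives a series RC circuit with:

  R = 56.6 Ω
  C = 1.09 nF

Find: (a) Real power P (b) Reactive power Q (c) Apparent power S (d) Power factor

Step 1 — Angular frequency: ω = 2π·f = 2π·100 = 628.3 rad/s.
Step 2 — Component impedances:
  R: Z = R = 56.6 Ω
  C: Z = 1/(jωC) = -j/(ω·C) = 0 - j1.46e+06 Ω
Step 3 — Series combination: Z_total = R + C = 56.6 - j1.46e+06 Ω = 1.46e+06∠-90.0° Ω.
Step 4 — Source phasor: V = 9.1∠-30.0° V = 7.881 - j4.55 V.
Step 5 — Current: I = V / Z = 3.116e-06 + j5.397e-06 A = 6.232e-06∠60.0° A.
Step 6 — Complex power: S = V·I* = 2.198e-09 - j5.671e-05 VA.
Step 7 — Real power: P = Re(S) = 2.198e-09 W.
Step 8 — Reactive power: Q = Im(S) = -5.671e-05 VAR.
Step 9 — Apparent power: |S| = 5.671e-05 VA.
Step 10 — Power factor: PF = P/|S| = 3.876e-05 (leading).

(a) P = 2.198e-09 W  (b) Q = -5.671e-05 VAR  (c) S = 5.671e-05 VA  (d) PF = 3.876e-05 (leading)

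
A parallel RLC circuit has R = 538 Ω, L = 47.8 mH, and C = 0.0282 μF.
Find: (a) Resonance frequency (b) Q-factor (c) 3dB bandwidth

Step 1 — Resonance: ω₀ = 1/√(LC) = 1/√(0.0478·2.82e-08) = 2.724e+04 rad/s.
Step 2 — f₀ = ω₀/(2π) = 4335 Hz.
Step 3 — Parallel Q: Q = R/(ω₀L) = 538/(2.724e+04·0.0478) = 0.4132.
Step 4 — Bandwidth: Δω = ω₀/Q = 6.591e+04 rad/s; BW = Δω/(2π) = 1.049e+04 Hz.

(a) f₀ = 4335 Hz  (b) Q = 0.4132  (c) BW = 1.049e+04 Hz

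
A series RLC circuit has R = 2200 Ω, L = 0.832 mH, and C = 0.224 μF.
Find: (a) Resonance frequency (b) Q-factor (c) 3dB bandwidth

Step 1 — Resonance: ω₀ = 1/√(LC) = 1/√(0.000832·2.24e-07) = 7.325e+04 rad/s.
Step 2 — f₀ = ω₀/(2π) = 1.166e+04 Hz.
Step 3 — Series Q: Q = ω₀L/R = 7.325e+04·0.000832/2200 = 0.0277.
Step 4 — Bandwidth: Δω = ω₀/Q = 2.644e+06 rad/s; BW = Δω/(2π) = 4.208e+05 Hz.

(a) f₀ = 1.166e+04 Hz  (b) Q = 0.0277  (c) BW = 4.208e+05 Hz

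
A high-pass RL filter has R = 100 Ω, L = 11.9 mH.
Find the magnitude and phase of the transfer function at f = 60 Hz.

Step 1 — Angular frequency: ω = 2π·60 = 377 rad/s.
Step 2 — Transfer function: H(jω) = jωL/(R + jωL).
Step 3 — Numerator jωL = j·4.486; denominator R + jωL = 100 + j4.486.
Step 4 — H = 0.002009 + j0.04477.
Step 5 — Magnitude: |H| = 0.04482 (-27.0 dB); phase: φ = 87.4°.

|H| = 0.04482 (-27.0 dB), φ = 87.4°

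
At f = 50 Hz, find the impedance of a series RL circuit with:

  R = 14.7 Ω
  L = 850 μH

Step 1 — Angular frequency: ω = 2π·f = 2π·50 = 314.2 rad/s.
Step 2 — Component impedances:
  R: Z = R = 14.7 Ω
  L: Z = jωL = j·314.2·0.00085 = 0 + j0.267 Ω
Step 3 — Series combination: Z_total = R + L = 14.7 + j0.267 Ω = 14.7∠1.0° Ω.

Z = 14.7 + j0.267 Ω = 14.7∠1.0° Ω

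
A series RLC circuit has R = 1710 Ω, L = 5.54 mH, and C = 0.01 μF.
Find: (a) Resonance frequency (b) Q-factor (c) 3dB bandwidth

Step 1 — Resonance: ω₀ = 1/√(LC) = 1/√(0.00554·1e-08) = 1.344e+05 rad/s.
Step 2 — f₀ = ω₀/(2π) = 2.138e+04 Hz.
Step 3 — Series Q: Q = ω₀L/R = 1.344e+05·0.00554/1710 = 0.4353.
Step 4 — Bandwidth: Δω = ω₀/Q = 3.087e+05 rad/s; BW = Δω/(2π) = 4.913e+04 Hz.

(a) f₀ = 2.138e+04 Hz  (b) Q = 0.4353  (c) BW = 4.913e+04 Hz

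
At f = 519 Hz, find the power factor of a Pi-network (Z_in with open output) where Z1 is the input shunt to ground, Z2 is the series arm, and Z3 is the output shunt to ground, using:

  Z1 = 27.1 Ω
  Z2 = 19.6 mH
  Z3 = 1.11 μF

Step 1 — Angular frequency: ω = 2π·f = 2π·519 = 3261 rad/s.
Step 2 — Component impedances:
  Z1: Z = R = 27.1 Ω
  Z2: Z = jωL = j·3261·0.0196 = 0 + j63.92 Ω
  Z3: Z = 1/(jωC) = -j/(ω·C) = 0 - j276.3 Ω
Step 3 — With open output, the series arm Z2 and the output shunt Z3 appear in series to ground: Z2 + Z3 = 0 - j212.4 Ω.
Step 4 — Parallel with input shunt Z1: Z_in = Z1 || (Z2 + Z3) = 26.67 - j3.403 Ω = 26.88∠-7.3° Ω.
Step 5 — Power factor: PF = cos(φ) = Re(Z)/|Z| = 26.666/26.882 = 0.992.
Step 6 — Type: Im(Z) = -3.403 ⇒ leading (phase φ = -7.3°).

PF = 0.992 (leading, φ = -7.3°)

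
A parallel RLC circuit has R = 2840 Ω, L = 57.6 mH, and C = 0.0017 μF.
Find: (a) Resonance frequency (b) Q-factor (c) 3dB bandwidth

Step 1 — Resonance: ω₀ = 1/√(LC) = 1/√(0.0576·1.7e-09) = 1.011e+05 rad/s.
Step 2 — f₀ = ω₀/(2π) = 1.608e+04 Hz.
Step 3 — Parallel Q: Q = R/(ω₀L) = 2840/(1.011e+05·0.0576) = 0.4879.
Step 4 — Bandwidth: Δω = ω₀/Q = 2.071e+05 rad/s; BW = Δω/(2π) = 3.296e+04 Hz.

(a) f₀ = 1.608e+04 Hz  (b) Q = 0.4879  (c) BW = 3.296e+04 Hz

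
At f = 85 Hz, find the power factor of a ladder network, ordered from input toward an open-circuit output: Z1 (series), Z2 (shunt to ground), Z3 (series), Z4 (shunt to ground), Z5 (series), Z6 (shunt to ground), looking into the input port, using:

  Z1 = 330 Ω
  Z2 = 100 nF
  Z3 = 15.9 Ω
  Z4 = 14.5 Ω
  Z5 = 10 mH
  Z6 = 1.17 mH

Step 1 — Angular frequency: ω = 2π·f = 2π·85 = 534.1 rad/s.
Step 2 — Component impedances:
  Z1: Z = R = 330 Ω
  Z2: Z = 1/(jωC) = -j/(ω·C) = 0 - j1.872e+04 Ω
  Z3: Z = R = 15.9 Ω
  Z4: Z = R = 14.5 Ω
  Z5: Z = jωL = j·534.1·0.01 = 0 + j5.341 Ω
  Z6: Z = jωL = j·534.1·0.00117 = 0 + j0.6249 Ω
Step 3 — Ladder network (open output): work backward from the far end, alternating series and parallel combinations. Z_in = 348 + j5.086 Ω = 348∠0.8° Ω.
Step 4 — Power factor: PF = cos(φ) = Re(Z)/|Z| = 348.01/348.05 = 0.9999.
Step 5 — Type: Im(Z) = 5.086 ⇒ lagging (phase φ = 0.8°).

PF = 0.9999 (lagging, φ = 0.8°)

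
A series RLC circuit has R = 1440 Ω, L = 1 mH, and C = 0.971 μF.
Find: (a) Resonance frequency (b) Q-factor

Step 1 — Resonance condition Im(Z)=0 gives ω₀ = 1/√(LC).
Step 2 — ω₀ = 1/√(0.001·9.71e-07) = 3.209e+04 rad/s.
Step 3 — f₀ = ω₀/(2π) = 5108 Hz.
Step 4 — Series Q: Q = ω₀L/R = 3.209e+04·0.001/1440 = 0.02229.

(a) f₀ = 5108 Hz  (b) Q = 0.02229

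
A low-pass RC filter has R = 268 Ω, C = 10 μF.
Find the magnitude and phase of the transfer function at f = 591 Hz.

Step 1 — Angular frequency: ω = 2π·591 = 3713 rad/s.
Step 2 — Transfer function: H(jω) = 1/(1 + jωRC).
Step 3 — Denominator: 1 + jωRC = 1 + j·3713·268·1e-05 = 1 + j9.952.
Step 4 — H = 0.009996 - j0.09948.
Step 5 — Magnitude: |H| = 0.09998 (-20.0 dB); phase: φ = -84.3°.

|H| = 0.09998 (-20.0 dB), φ = -84.3°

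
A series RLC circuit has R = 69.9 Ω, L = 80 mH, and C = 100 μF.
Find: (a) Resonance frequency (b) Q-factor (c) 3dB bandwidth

Step 1 — Resonance: ω₀ = 1/√(LC) = 1/√(0.08·0.0001) = 353.6 rad/s.
Step 2 — f₀ = ω₀/(2π) = 56.27 Hz.
Step 3 — Series Q: Q = ω₀L/R = 353.6·0.08/69.9 = 0.4046.
Step 4 — Bandwidth: Δω = ω₀/Q = 873.8 rad/s; BW = Δω/(2π) = 139.1 Hz.

(a) f₀ = 56.27 Hz  (b) Q = 0.4046  (c) BW = 139.1 Hz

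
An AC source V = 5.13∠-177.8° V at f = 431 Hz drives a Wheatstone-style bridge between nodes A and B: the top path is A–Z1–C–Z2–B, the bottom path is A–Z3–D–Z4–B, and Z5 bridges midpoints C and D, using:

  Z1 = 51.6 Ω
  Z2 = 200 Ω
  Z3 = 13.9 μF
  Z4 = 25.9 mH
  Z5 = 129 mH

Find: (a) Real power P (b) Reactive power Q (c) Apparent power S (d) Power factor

Step 1 — Angular frequency: ω = 2π·f = 2π·431 = 2708 rad/s.
Step 2 — Component impedances:
  Z1: Z = R = 51.6 Ω
  Z2: Z = R = 200 Ω
  Z3: Z = 1/(jωC) = -j/(ω·C) = 0 - j26.57 Ω
  Z4: Z = jωL = j·2708·0.0259 = 0 + j70.14 Ω
  Z5: Z = jωL = j·2708·0.129 = 0 + j349.3 Ω
Step 3 — Bridge requires nodal analysis (the Z5 bridge couples midpoints C and D, so the two paths cannot be reduced to a simple series/parallel combination). Setting node B to ground and injecting 1 A at node A, the 3-node admittance system at A, C, D solves to V_A = Z_AB = 6.583 + j38.76 Ω = 39.31∠80.4° Ω.
Step 4 — Source phasor: V = 5.13∠-177.8° V = -5.126 - j0.1969 V.
Step 5 — Current: I = V / Z = -0.02677 + j0.1277 A = 0.1305∠101.8° A.
Step 6 — Complex power: S = V·I* = 0.1121 + j0.66 VA.
Step 7 — Real power: P = Re(S) = 0.1121 W.
Step 8 — Reactive power: Q = Im(S) = 0.66 VAR.
Step 9 — Apparent power: |S| = 0.6694 VA.
Step 10 — Power factor: PF = P/|S| = 0.1674 (lagging).

(a) P = 0.1121 W  (b) Q = 0.66 VAR  (c) S = 0.6694 VA  (d) PF = 0.1674 (lagging)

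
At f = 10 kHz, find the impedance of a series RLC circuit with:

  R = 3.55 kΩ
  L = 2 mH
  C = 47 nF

Step 1 — Angular frequency: ω = 2π·f = 2π·1e+04 = 6.283e+04 rad/s.
Step 2 — Component impedances:
  R: Z = R = 3550 Ω
  L: Z = jωL = j·6.283e+04·0.002 = 0 + j125.7 Ω
  C: Z = 1/(jωC) = -j/(ω·C) = 0 - j338.6 Ω
Step 3 — Series combination: Z_total = R + L + C = 3550 - j213 Ω = 3556∠-3.4° Ω.

Z = 3550 - j213 Ω = 3556∠-3.4° Ω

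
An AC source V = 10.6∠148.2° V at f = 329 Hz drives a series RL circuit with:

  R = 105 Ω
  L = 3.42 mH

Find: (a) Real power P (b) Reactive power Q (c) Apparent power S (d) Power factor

Step 1 — Angular frequency: ω = 2π·f = 2π·329 = 2067 rad/s.
Step 2 — Component impedances:
  R: Z = R = 105 Ω
  L: Z = jωL = j·2067·0.00342 = 0 + j7.07 Ω
Step 3 — Series combination: Z_total = R + L = 105 + j7.07 Ω = 105.2∠3.9° Ω.
Step 4 — Source phasor: V = 10.6∠148.2° V = -9.009 + j5.586 V.
Step 5 — Current: I = V / Z = -0.08185 + j0.05871 A = 0.1007∠144.3° A.
Step 6 — Complex power: S = V·I* = 1.065 + j0.07173 VA.
Step 7 — Real power: P = Re(S) = 1.065 W.
Step 8 — Reactive power: Q = Im(S) = 0.07173 VAR.
Step 9 — Apparent power: |S| = 1.068 VA.
Step 10 — Power factor: PF = P/|S| = 0.9977 (lagging).

(a) P = 1.065 W  (b) Q = 0.07173 VAR  (c) S = 1.068 VA  (d) PF = 0.9977 (lagging)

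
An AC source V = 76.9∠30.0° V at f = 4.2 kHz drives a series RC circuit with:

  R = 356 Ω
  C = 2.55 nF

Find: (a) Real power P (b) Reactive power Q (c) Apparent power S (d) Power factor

Step 1 — Angular frequency: ω = 2π·f = 2π·4200 = 2.639e+04 rad/s.
Step 2 — Component impedances:
  R: Z = R = 356 Ω
  C: Z = 1/(jωC) = -j/(ω·C) = 0 - j1.486e+04 Ω
Step 3 — Series combination: Z_total = R + C = 356 - j1.486e+04 Ω = 1.486e+04∠-88.6° Ω.
Step 4 — Source phasor: V = 76.9∠30.0° V = 66.6 + j38.45 V.
Step 5 — Current: I = V / Z = -0.002479 + j0.004541 A = 0.005173∠118.6° A.
Step 6 — Complex power: S = V·I* = 0.009528 - j0.3977 VA.
Step 7 — Real power: P = Re(S) = 0.009528 W.
Step 8 — Reactive power: Q = Im(S) = -0.3977 VAR.
Step 9 — Apparent power: |S| = 0.3978 VA.
Step 10 — Power factor: PF = P/|S| = 0.02395 (leading).

(a) P = 0.009528 W  (b) Q = -0.3977 VAR  (c) S = 0.3978 VA  (d) PF = 0.02395 (leading)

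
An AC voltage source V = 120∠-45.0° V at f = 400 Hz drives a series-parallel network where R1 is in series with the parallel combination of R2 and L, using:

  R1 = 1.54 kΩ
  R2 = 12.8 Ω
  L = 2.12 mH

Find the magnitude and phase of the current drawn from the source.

Step 1 — Angular frequency: ω = 2π·f = 2π·400 = 2513 rad/s.
Step 2 — Component impedances:
  R1: Z = R = 1540 Ω
  R2: Z = R = 12.8 Ω
  L: Z = jωL = j·2513·0.00212 = 0 + j5.328 Ω
Step 3 — Parallel branch: R2 || L = 1/(1/R2 + 1/L) = 1.89 + j4.541 Ω.
Step 4 — Series with R1: Z_total = R1 + (R2 || L) = 1542 + j4.541 Ω = 1542∠0.2° Ω.
Step 5 — Source phasor: V = 120∠-45.0° V = 84.85 - j84.85 V.
Step 6 — Ohm's law: I = V / Z_total = (84.85 - j84.85) / (1542 + j4.541) = 0.05487 - j0.05519 A.
Step 7 — Convert to polar: |I| = 0.07783 A, ∠I = -45.2°.

I = 0.07783∠-45.2° A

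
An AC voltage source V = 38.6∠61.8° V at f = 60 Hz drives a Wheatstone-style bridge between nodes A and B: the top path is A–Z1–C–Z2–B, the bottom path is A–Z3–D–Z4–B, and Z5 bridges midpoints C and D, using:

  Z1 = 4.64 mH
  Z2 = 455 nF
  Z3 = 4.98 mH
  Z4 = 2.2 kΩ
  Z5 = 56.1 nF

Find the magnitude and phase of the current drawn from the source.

Step 1 — Angular frequency: ω = 2π·f = 2π·60 = 377 rad/s.
Step 2 — Component impedances:
  Z1: Z = jωL = j·377·0.00464 = 0 + j1.749 Ω
  Z2: Z = 1/(jωC) = -j/(ω·C) = 0 - j5830 Ω
  Z3: Z = jωL = j·377·0.00498 = 0 + j1.877 Ω
  Z4: Z = R = 2200 Ω
  Z5: Z = 1/(jωC) = -j/(ω·C) = 0 - j4.728e+04 Ω
Step 3 — Bridge requires nodal analysis (the Z5 bridge couples midpoints C and D, so the two paths cannot be reduced to a simple series/parallel combination). Setting node B to ground and injecting 1 A at node A, the 3-node admittance system at A, C, D solves to V_A = Z_AB = 1927 - j725.7 Ω = 2059∠-20.6° Ω.
Step 4 — Source phasor: V = 38.6∠61.8° V = 18.24 + j34.02 V.
Step 5 — Ohm's law: I = V / Z_total = (18.24 + j34.02) / (1927 - j725.7) = 0.002467 + j0.01859 A.
Step 6 — Convert to polar: |I| = 0.01875 A, ∠I = 82.4°.

I = 0.01875∠82.4° A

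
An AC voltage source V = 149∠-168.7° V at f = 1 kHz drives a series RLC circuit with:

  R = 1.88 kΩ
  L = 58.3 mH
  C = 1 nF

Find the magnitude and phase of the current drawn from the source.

Step 1 — Angular frequency: ω = 2π·f = 2π·1000 = 6283 rad/s.
Step 2 — Component impedances:
  R: Z = R = 1880 Ω
  L: Z = jωL = j·6283·0.0583 = 0 + j366.3 Ω
  C: Z = 1/(jωC) = -j/(ω·C) = 0 - j1.592e+05 Ω
Step 3 — Series combination: Z_total = R + L + C = 1880 - j1.588e+05 Ω = 1.588e+05∠-89.3° Ω.
Step 4 — Source phasor: V = 149∠-168.7° V = -146.1 - j29.2 V.
Step 5 — Ohm's law: I = V / Z_total = (-146.1 - j29.2) / (1880 - j1.588e+05) = 0.0001729 - j0.0009222 A.
Step 6 — Convert to polar: |I| = 0.0009383 A, ∠I = -79.4°.

I = 0.0009383∠-79.4° A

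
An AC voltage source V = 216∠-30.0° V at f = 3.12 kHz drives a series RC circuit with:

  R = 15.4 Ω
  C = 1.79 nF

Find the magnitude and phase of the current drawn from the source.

Step 1 — Angular frequency: ω = 2π·f = 2π·3120 = 1.96e+04 rad/s.
Step 2 — Component impedances:
  R: Z = R = 15.4 Ω
  C: Z = 1/(jωC) = -j/(ω·C) = 0 - j2.85e+04 Ω
Step 3 — Series combination: Z_total = R + C = 15.4 - j2.85e+04 Ω = 2.85e+04∠-90.0° Ω.
Step 4 — Source phasor: V = 216∠-30.0° V = 187.1 - j108 V.
Step 5 — Ohm's law: I = V / Z_total = (187.1 - j108) / (15.4 - j2.85e+04) = 0.003793 + j0.006562 A.
Step 6 — Convert to polar: |I| = 0.00758 A, ∠I = 60.0°.

I = 0.00758∠60.0° A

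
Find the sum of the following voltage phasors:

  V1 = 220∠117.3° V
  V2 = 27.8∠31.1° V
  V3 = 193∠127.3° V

Step 1 — Convert each phasor to rectangular form:
  V1 = 220·(cos(117.3°) + j·sin(117.3°)) = -100.9 + j195.5 V
  V2 = 27.8·(cos(31.1°) + j·sin(31.1°)) = 23.8 + j14.36 V
  V3 = 193·(cos(127.3°) + j·sin(127.3°)) = -117 + j153.5 V
Step 2 — Sum components: V_total = -194.1 + j363.4 V.
Step 3 — Convert to polar: |V_total| = 412 V, ∠V_total = 118.1°.

V_total = 412∠118.1° V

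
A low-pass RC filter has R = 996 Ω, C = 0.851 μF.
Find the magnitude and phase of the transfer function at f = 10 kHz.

Step 1 — Angular frequency: ω = 2π·1e+04 = 6.283e+04 rad/s.
Step 2 — Transfer function: H(jω) = 1/(1 + jωRC).
Step 3 — Denominator: 1 + jωRC = 1 + j·6.283e+04·996·8.51e-07 = 1 + j53.26.
Step 4 — H = 0.0003525 - j0.01877.
Step 5 — Magnitude: |H| = 0.01877 (-34.5 dB); phase: φ = -88.9°.

|H| = 0.01877 (-34.5 dB), φ = -88.9°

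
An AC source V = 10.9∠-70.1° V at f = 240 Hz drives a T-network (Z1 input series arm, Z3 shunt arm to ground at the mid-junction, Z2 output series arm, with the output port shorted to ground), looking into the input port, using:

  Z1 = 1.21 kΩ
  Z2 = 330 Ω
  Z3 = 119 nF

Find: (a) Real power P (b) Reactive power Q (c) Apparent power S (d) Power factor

Step 1 — Angular frequency: ω = 2π·f = 2π·240 = 1508 rad/s.
Step 2 — Component impedances:
  Z1: Z = R = 1210 Ω
  Z2: Z = R = 330 Ω
  Z3: Z = 1/(jωC) = -j/(ω·C) = 0 - j5573 Ω
Step 3 — With the output port shorted to ground, the output series arm Z2 runs from the junction to ground; the shunt arm Z3 also runs from the junction to ground. They appear in parallel: Z3 || Z2 = 328.8 - j19.47 Ω.
Step 4 — Series with input arm Z1: Z_in = Z1 + (Z3 || Z2) = 1539 - j19.47 Ω = 1539∠-0.7° Ω.
Step 5 — Source phasor: V = 10.9∠-70.1° V = 3.71 - j10.25 V.
Step 6 — Current: I = V / Z = 0.002495 - j0.006629 A = 0.007083∠-69.4° A.
Step 7 — Complex power: S = V·I* = 0.07719 - j0.0009769 VA.
Step 8 — Real power: P = Re(S) = 0.07719 W.
Step 9 — Reactive power: Q = Im(S) = -0.0009769 VAR.
Step 10 — Apparent power: |S| = 0.0772 VA.
Step 11 — Power factor: PF = P/|S| = 0.9999 (leading).

(a) P = 0.07719 W  (b) Q = -0.0009769 VAR  (c) S = 0.0772 VA  (d) PF = 0.9999 (leading)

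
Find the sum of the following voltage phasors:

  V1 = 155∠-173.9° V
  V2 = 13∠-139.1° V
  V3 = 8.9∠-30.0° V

Step 1 — Convert each phasor to rectangular form:
  V1 = 155·(cos(-173.9°) + j·sin(-173.9°)) = -154.1 - j16.47 V
  V2 = 13·(cos(-139.1°) + j·sin(-139.1°)) = -9.826 - j8.512 V
  V3 = 8.9·(cos(-30.0°) + j·sin(-30.0°)) = 7.708 - j4.45 V
Step 2 — Sum components: V_total = -156.2 - j29.43 V.
Step 3 — Convert to polar: |V_total| = 159 V, ∠V_total = -169.3°.

V_total = 159∠-169.3° V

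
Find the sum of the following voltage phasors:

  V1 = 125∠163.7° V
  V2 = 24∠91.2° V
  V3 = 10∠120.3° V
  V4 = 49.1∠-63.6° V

Step 1 — Convert each phasor to rectangular form:
  V1 = 125·(cos(163.7°) + j·sin(163.7°)) = -120 + j35.08 V
  V2 = 24·(cos(91.2°) + j·sin(91.2°)) = -0.5026 + j23.99 V
  V3 = 10·(cos(120.3°) + j·sin(120.3°)) = -5.045 + j8.634 V
  V4 = 49.1·(cos(-63.6°) + j·sin(-63.6°)) = 21.83 - j43.98 V
Step 2 — Sum components: V_total = -103.7 + j23.73 V.
Step 3 — Convert to polar: |V_total| = 106.4 V, ∠V_total = 167.1°.

V_total = 106.4∠167.1° V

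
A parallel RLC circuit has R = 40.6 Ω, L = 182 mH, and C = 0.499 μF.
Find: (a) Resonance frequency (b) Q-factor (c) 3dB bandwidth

Step 1 — Resonance: ω₀ = 1/√(LC) = 1/√(0.182·4.99e-07) = 3318 rad/s.
Step 2 — f₀ = ω₀/(2π) = 528.1 Hz.
Step 3 — Parallel Q: Q = R/(ω₀L) = 40.6/(3318·0.182) = 0.06723.
Step 4 — Bandwidth: Δω = ω₀/Q = 4.936e+04 rad/s; BW = Δω/(2π) = 7856 Hz.

(a) f₀ = 528.1 Hz  (b) Q = 0.06723  (c) BW = 7856 Hz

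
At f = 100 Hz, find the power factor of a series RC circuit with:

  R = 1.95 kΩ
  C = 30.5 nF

Step 1 — Angular frequency: ω = 2π·f = 2π·100 = 628.3 rad/s.
Step 2 — Component impedances:
  R: Z = R = 1950 Ω
  C: Z = 1/(jωC) = -j/(ω·C) = 0 - j5.218e+04 Ω
Step 3 — Series combination: Z_total = R + C = 1950 - j5.218e+04 Ω = 5.222e+04∠-87.9° Ω.
Step 4 — Power factor: PF = cos(φ) = Re(Z)/|Z| = 1950/5.222e+04 = 0.03734.
Step 5 — Type: Im(Z) = -5.218e+04 ⇒ leading (phase φ = -87.9°).

PF = 0.03734 (leading, φ = -87.9°)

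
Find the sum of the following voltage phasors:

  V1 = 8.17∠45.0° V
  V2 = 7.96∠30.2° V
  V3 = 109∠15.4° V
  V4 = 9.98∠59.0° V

Step 1 — Convert each phasor to rectangular form:
  V1 = 8.17·(cos(45.0°) + j·sin(45.0°)) = 5.777 + j5.777 V
  V2 = 7.96·(cos(30.2°) + j·sin(30.2°)) = 6.88 + j4.004 V
  V3 = 109·(cos(15.4°) + j·sin(15.4°)) = 105.1 + j28.95 V
  V4 = 9.98·(cos(59.0°) + j·sin(59.0°)) = 5.14 + j8.555 V
Step 2 — Sum components: V_total = 122.9 + j47.28 V.
Step 3 — Convert to polar: |V_total| = 131.7 V, ∠V_total = 21.0°.

V_total = 131.7∠21.0° V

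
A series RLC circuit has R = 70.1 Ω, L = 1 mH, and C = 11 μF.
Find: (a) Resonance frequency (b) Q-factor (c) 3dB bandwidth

Step 1 — Resonance condition Im(Z)=0 gives ω₀ = 1/√(LC).
Step 2 — ω₀ = 1/√(0.001·1.1e-05) = 9535 rad/s.
Step 3 — f₀ = ω₀/(2π) = 1517 Hz.
Step 4 — Series Q: Q = ω₀L/R = 9535·0.001/70.1 = 0.136.
Step 5 — 3dB bandwidth: Δω = ω₀/Q = 7.01e+04 rad/s; BW = Δω/(2π) = 1.116e+04 Hz.

(a) f₀ = 1517 Hz  (b) Q = 0.136  (c) BW = 1.116e+04 Hz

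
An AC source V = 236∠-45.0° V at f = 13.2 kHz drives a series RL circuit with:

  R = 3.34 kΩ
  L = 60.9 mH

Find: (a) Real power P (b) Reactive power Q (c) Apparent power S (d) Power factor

Step 1 — Angular frequency: ω = 2π·f = 2π·1.32e+04 = 8.294e+04 rad/s.
Step 2 — Component impedances:
  R: Z = R = 3340 Ω
  L: Z = jωL = j·8.294e+04·0.0609 = 0 + j5051 Ω
Step 3 — Series combination: Z_total = R + L = 3340 + j5051 Ω = 6055∠56.5° Ω.
Step 4 — Source phasor: V = 236∠-45.0° V = 166.9 - j166.9 V.
Step 5 — Current: I = V / Z = -0.007787 - j0.03819 A = 0.03897∠-101.5° A.
Step 6 — Complex power: S = V·I* = 5.073 + j7.672 VA.
Step 7 — Real power: P = Re(S) = 5.073 W.
Step 8 — Reactive power: Q = Im(S) = 7.672 VAR.
Step 9 — Apparent power: |S| = 9.198 VA.
Step 10 — Power factor: PF = P/|S| = 0.5516 (lagging).

(a) P = 5.073 W  (b) Q = 7.672 VAR  (c) S = 9.198 VA  (d) PF = 0.5516 (lagging)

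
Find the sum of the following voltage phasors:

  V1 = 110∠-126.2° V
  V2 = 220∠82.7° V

Step 1 — Convert each phasor to rectangular form:
  V1 = 110·(cos(-126.2°) + j·sin(-126.2°)) = -64.97 - j88.77 V
  V2 = 220·(cos(82.7°) + j·sin(82.7°)) = 27.95 + j218.2 V
Step 2 — Sum components: V_total = -37.01 + j129.5 V.
Step 3 — Convert to polar: |V_total| = 134.6 V, ∠V_total = 106.0°.

V_total = 134.6∠106.0° V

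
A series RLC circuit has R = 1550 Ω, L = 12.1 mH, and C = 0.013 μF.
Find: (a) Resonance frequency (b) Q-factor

Step 1 — Resonance condition Im(Z)=0 gives ω₀ = 1/√(LC).
Step 2 — ω₀ = 1/√(0.0121·1.3e-08) = 7.973e+04 rad/s.
Step 3 — f₀ = ω₀/(2π) = 1.269e+04 Hz.
Step 4 — Series Q: Q = ω₀L/R = 7.973e+04·0.0121/1550 = 0.6224.

(a) f₀ = 1.269e+04 Hz  (b) Q = 0.6224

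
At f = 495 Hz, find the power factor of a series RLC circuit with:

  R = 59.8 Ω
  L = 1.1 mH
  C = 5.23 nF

Step 1 — Angular frequency: ω = 2π·f = 2π·495 = 3110 rad/s.
Step 2 — Component impedances:
  R: Z = R = 59.8 Ω
  L: Z = jωL = j·3110·0.0011 = 0 + j3.421 Ω
  C: Z = 1/(jωC) = -j/(ω·C) = 0 - j6.148e+04 Ω
Step 3 — Series combination: Z_total = R + L + C = 59.8 - j6.147e+04 Ω = 6.147e+04∠-89.9° Ω.
Step 4 — Power factor: PF = cos(φ) = Re(Z)/|Z| = 59.8/6.147e+04 = 0.0009728.
Step 5 — Type: Im(Z) = -6.147e+04 ⇒ leading (phase φ = -89.9°).

PF = 0.0009728 (leading, φ = -89.9°)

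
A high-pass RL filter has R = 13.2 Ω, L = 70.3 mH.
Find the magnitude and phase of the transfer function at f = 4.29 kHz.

Step 1 — Angular frequency: ω = 2π·4290 = 2.695e+04 rad/s.
Step 2 — Transfer function: H(jω) = jωL/(R + jωL).
Step 3 — Numerator jωL = j·1895; denominator R + jωL = 13.2 + j1895.
Step 4 — H = 1 + j0.006966.
Step 5 — Magnitude: |H| = 1 (-0.0 dB); phase: φ = 0.4°.

|H| = 1 (-0.0 dB), φ = 0.4°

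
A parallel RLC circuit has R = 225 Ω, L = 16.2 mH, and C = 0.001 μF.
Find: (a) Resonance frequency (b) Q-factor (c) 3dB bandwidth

Step 1 — Resonance: ω₀ = 1/√(LC) = 1/√(0.0162·1e-09) = 2.485e+05 rad/s.
Step 2 — f₀ = ω₀/(2π) = 3.954e+04 Hz.
Step 3 — Parallel Q: Q = R/(ω₀L) = 225/(2.485e+05·0.0162) = 0.0559.
Step 4 — Bandwidth: Δω = ω₀/Q = 4.444e+06 rad/s; BW = Δω/(2π) = 7.074e+05 Hz.

(a) f₀ = 3.954e+04 Hz  (b) Q = 0.0559  (c) BW = 7.074e+05 Hz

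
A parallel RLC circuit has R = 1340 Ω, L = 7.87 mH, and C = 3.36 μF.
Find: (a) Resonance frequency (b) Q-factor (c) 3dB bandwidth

Step 1 — Resonance: ω₀ = 1/√(LC) = 1/√(0.00787·3.36e-06) = 6150 rad/s.
Step 2 — f₀ = ω₀/(2π) = 978.7 Hz.
Step 3 — Parallel Q: Q = R/(ω₀L) = 1340/(6150·0.00787) = 27.69.
Step 4 — Bandwidth: Δω = ω₀/Q = 222.1 rad/s; BW = Δω/(2π) = 35.35 Hz.

(a) f₀ = 978.7 Hz  (b) Q = 27.69  (c) BW = 35.35 Hz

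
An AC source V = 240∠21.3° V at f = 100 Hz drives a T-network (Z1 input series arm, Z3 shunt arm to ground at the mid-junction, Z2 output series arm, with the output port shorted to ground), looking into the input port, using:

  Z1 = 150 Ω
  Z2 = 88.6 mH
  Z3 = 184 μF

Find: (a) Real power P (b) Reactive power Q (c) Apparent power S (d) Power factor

Step 1 — Angular frequency: ω = 2π·f = 2π·100 = 628.3 rad/s.
Step 2 — Component impedances:
  Z1: Z = R = 150 Ω
  Z2: Z = jωL = j·628.3·0.0886 = 0 + j55.67 Ω
  Z3: Z = 1/(jωC) = -j/(ω·C) = 0 - j8.65 Ω
Step 3 — With the output port shorted to ground, the output series arm Z2 runs from the junction to ground; the shunt arm Z3 also runs from the junction to ground. They appear in parallel: Z3 || Z2 = 0 - j10.24 Ω.
Step 4 — Series with input arm Z1: Z_in = Z1 + (Z3 || Z2) = 150 - j10.24 Ω = 150.3∠-3.9° Ω.
Step 5 — Source phasor: V = 240∠21.3° V = 223.6 + j87.18 V.
Step 6 — Current: I = V / Z = 1.444 + j0.6798 A = 1.596∠25.2° A.
Step 7 — Complex power: S = V·I* = 382.2 - j26.1 VA.
Step 8 — Real power: P = Re(S) = 382.2 W.
Step 9 — Reactive power: Q = Im(S) = -26.1 VAR.
Step 10 — Apparent power: |S| = 383.1 VA.
Step 11 — Power factor: PF = P/|S| = 0.9977 (leading).

(a) P = 382.2 W  (b) Q = -26.1 VAR  (c) S = 383.1 VA  (d) PF = 0.9977 (leading)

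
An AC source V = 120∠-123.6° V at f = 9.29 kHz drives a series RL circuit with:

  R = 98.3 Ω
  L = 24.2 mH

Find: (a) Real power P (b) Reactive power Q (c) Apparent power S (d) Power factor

Step 1 — Angular frequency: ω = 2π·f = 2π·9290 = 5.837e+04 rad/s.
Step 2 — Component impedances:
  R: Z = R = 98.3 Ω
  L: Z = jωL = j·5.837e+04·0.0242 = 0 + j1413 Ω
Step 3 — Series combination: Z_total = R + L = 98.3 + j1413 Ω = 1416∠86.0° Ω.
Step 4 — Source phasor: V = 120∠-123.6° V = -66.41 - j99.95 V.
Step 5 — Current: I = V / Z = -0.07367 + j0.04188 A = 0.08475∠150.4° A.
Step 6 — Complex power: S = V·I* = 0.706 + j10.15 VA.
Step 7 — Real power: P = Re(S) = 0.706 W.
Step 8 — Reactive power: Q = Im(S) = 10.15 VAR.
Step 9 — Apparent power: |S| = 10.17 VA.
Step 10 — Power factor: PF = P/|S| = 0.06942 (lagging).

(a) P = 0.706 W  (b) Q = 10.15 VAR  (c) S = 10.17 VA  (d) PF = 0.06942 (lagging)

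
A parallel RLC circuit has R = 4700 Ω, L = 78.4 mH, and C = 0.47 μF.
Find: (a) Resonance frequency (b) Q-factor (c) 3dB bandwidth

Step 1 — Resonance: ω₀ = 1/√(LC) = 1/√(0.0784·4.7e-07) = 5209 rad/s.
Step 2 — f₀ = ω₀/(2π) = 829.1 Hz.
Step 3 — Parallel Q: Q = R/(ω₀L) = 4700/(5209·0.0784) = 11.51.
Step 4 — Bandwidth: Δω = ω₀/Q = 452.7 rad/s; BW = Δω/(2π) = 72.05 Hz.

(a) f₀ = 829.1 Hz  (b) Q = 11.51  (c) BW = 72.05 Hz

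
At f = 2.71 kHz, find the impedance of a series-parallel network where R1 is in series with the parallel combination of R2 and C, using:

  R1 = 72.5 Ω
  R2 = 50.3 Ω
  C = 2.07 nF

Step 1 — Angular frequency: ω = 2π·f = 2π·2710 = 1.703e+04 rad/s.
Step 2 — Component impedances:
  R1: Z = R = 72.5 Ω
  R2: Z = R = 50.3 Ω
  C: Z = 1/(jωC) = -j/(ω·C) = 0 - j2.837e+04 Ω
Step 3 — Parallel branch: R2 || C = 1/(1/R2 + 1/C) = 50.3 - j0.08918 Ω.
Step 4 — Series with R1: Z_total = R1 + (R2 || C) = 122.8 - j0.08918 Ω = 122.8∠-0.0° Ω.

Z = 122.8 - j0.08918 Ω = 122.8∠-0.0° Ω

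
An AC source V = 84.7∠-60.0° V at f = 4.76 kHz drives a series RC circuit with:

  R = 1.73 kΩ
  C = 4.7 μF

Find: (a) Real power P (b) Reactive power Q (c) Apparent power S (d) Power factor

Step 1 — Angular frequency: ω = 2π·f = 2π·4760 = 2.991e+04 rad/s.
Step 2 — Component impedances:
  R: Z = R = 1730 Ω
  C: Z = 1/(jωC) = -j/(ω·C) = 0 - j7.114 Ω
Step 3 — Series combination: Z_total = R + C = 1730 - j7.114 Ω = 1730∠-0.2° Ω.
Step 4 — Source phasor: V = 84.7∠-60.0° V = 42.35 - j73.35 V.
Step 5 — Current: I = V / Z = 0.02465 - j0.0423 A = 0.04896∠-59.8° A.
Step 6 — Complex power: S = V·I* = 4.147 - j0.01705 VA.
Step 7 — Real power: P = Re(S) = 4.147 W.
Step 8 — Reactive power: Q = Im(S) = -0.01705 VAR.
Step 9 — Apparent power: |S| = 4.147 VA.
Step 10 — Power factor: PF = P/|S| = 1 (leading).

(a) P = 4.147 W  (b) Q = -0.01705 VAR  (c) S = 4.147 VA  (d) PF = 1 (leading)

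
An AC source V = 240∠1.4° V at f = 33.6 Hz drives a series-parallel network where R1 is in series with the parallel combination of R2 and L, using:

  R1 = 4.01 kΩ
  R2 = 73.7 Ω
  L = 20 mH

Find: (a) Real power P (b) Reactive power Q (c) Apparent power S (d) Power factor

Step 1 — Angular frequency: ω = 2π·f = 2π·33.6 = 211.1 rad/s.
Step 2 — Component impedances:
  R1: Z = R = 4010 Ω
  R2: Z = R = 73.7 Ω
  L: Z = jωL = j·211.1·0.02 = 0 + j4.222 Ω
Step 3 — Parallel branch: R2 || L = 1/(1/R2 + 1/L) = 0.2411 + j4.208 Ω.
Step 4 — Series with R1: Z_total = R1 + (R2 || L) = 4010 + j4.208 Ω = 4010∠0.1° Ω.
Step 5 — Source phasor: V = 240∠1.4° V = 239.9 + j5.864 V.
Step 6 — Current: I = V / Z = 0.05983 + j0.001399 A = 0.05985∠1.3° A.
Step 7 — Complex power: S = V·I* = 14.36 + j0.01507 VA.
Step 8 — Real power: P = Re(S) = 14.36 W.
Step 9 — Reactive power: Q = Im(S) = 0.01507 VAR.
Step 10 — Apparent power: |S| = 14.36 VA.
Step 11 — Power factor: PF = P/|S| = 1 (lagging).

(a) P = 14.36 W  (b) Q = 0.01507 VAR  (c) S = 14.36 VA  (d) PF = 1 (lagging)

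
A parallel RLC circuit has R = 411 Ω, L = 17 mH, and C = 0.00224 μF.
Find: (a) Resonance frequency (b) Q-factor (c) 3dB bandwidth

Step 1 — Resonance: ω₀ = 1/√(LC) = 1/√(0.017·2.24e-09) = 1.621e+05 rad/s.
Step 2 — f₀ = ω₀/(2π) = 2.579e+04 Hz.
Step 3 — Parallel Q: Q = R/(ω₀L) = 411/(1.621e+05·0.017) = 0.1492.
Step 4 — Bandwidth: Δω = ω₀/Q = 1.086e+06 rad/s; BW = Δω/(2π) = 1.729e+05 Hz.

(a) f₀ = 2.579e+04 Hz  (b) Q = 0.1492  (c) BW = 1.729e+05 Hz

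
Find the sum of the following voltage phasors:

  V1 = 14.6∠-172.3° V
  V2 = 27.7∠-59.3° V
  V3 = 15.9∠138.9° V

Step 1 — Convert each phasor to rectangular form:
  V1 = 14.6·(cos(-172.3°) + j·sin(-172.3°)) = -14.47 - j1.956 V
  V2 = 27.7·(cos(-59.3°) + j·sin(-59.3°)) = 14.14 - j23.82 V
  V3 = 15.9·(cos(138.9°) + j·sin(138.9°)) = -11.98 + j10.45 V
Step 2 — Sum components: V_total = -12.31 - j15.32 V.
Step 3 — Convert to polar: |V_total| = 19.65 V, ∠V_total = -128.8°.

V_total = 19.65∠-128.8° V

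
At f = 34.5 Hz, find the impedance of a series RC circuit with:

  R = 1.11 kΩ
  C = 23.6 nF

Step 1 — Angular frequency: ω = 2π·f = 2π·34.5 = 216.8 rad/s.
Step 2 — Component impedances:
  R: Z = R = 1110 Ω
  C: Z = 1/(jωC) = -j/(ω·C) = 0 - j1.955e+05 Ω
Step 3 — Series combination: Z_total = R + C = 1110 - j1.955e+05 Ω = 1.955e+05∠-89.7° Ω.

Z = 1110 - j1.955e+05 Ω = 1.955e+05∠-89.7° Ω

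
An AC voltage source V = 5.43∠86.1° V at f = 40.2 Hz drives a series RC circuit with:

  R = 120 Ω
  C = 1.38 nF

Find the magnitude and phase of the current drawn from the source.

Step 1 — Angular frequency: ω = 2π·f = 2π·40.2 = 252.6 rad/s.
Step 2 — Component impedances:
  R: Z = R = 120 Ω
  C: Z = 1/(jωC) = -j/(ω·C) = 0 - j2.869e+06 Ω
Step 3 — Series combination: Z_total = R + C = 120 - j2.869e+06 Ω = 2.869e+06∠-90.0° Ω.
Step 4 — Source phasor: V = 5.43∠86.1° V = 0.3693 + j5.417 V.
Step 5 — Ohm's law: I = V / Z_total = (0.3693 + j5.417) / (120 - j2.869e+06) = -1.888e-06 + j1.288e-07 A.
Step 6 — Convert to polar: |I| = 1.893e-06 A, ∠I = 176.1°.

I = 1.893e-06∠176.1° A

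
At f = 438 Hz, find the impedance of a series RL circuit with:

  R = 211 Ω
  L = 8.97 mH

Step 1 — Angular frequency: ω = 2π·f = 2π·438 = 2752 rad/s.
Step 2 — Component impedances:
  R: Z = R = 211 Ω
  L: Z = jωL = j·2752·0.00897 = 0 + j24.69 Ω
Step 3 — Series combination: Z_total = R + L = 211 + j24.69 Ω = 212.4∠6.7° Ω.

Z = 211 + j24.69 Ω = 212.4∠6.7° Ω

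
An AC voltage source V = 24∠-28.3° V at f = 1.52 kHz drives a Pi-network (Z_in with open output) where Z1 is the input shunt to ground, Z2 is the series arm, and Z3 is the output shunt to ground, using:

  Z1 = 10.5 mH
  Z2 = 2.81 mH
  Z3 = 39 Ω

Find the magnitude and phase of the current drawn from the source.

Step 1 — Angular frequency: ω = 2π·f = 2π·1520 = 9550 rad/s.
Step 2 — Component impedances:
  Z1: Z = jωL = j·9550·0.0105 = 0 + j100.3 Ω
  Z2: Z = jωL = j·9550·0.00281 = 0 + j26.84 Ω
  Z3: Z = R = 39 Ω
Step 3 — With open output, the series arm Z2 and the output shunt Z3 appear in series to ground: Z2 + Z3 = 39 + j26.84 Ω.
Step 4 — Parallel with input shunt Z1: Z_in = Z1 || (Z2 + Z3) = 22.18 + j27.98 Ω = 35.7∠51.6° Ω.
Step 5 — Source phasor: V = 24∠-28.3° V = 21.13 - j11.38 V.
Step 6 — Ohm's law: I = V / Z_total = (21.13 - j11.38) / (22.18 + j27.98) = 0.118 - j0.6618 A.
Step 7 — Convert to polar: |I| = 0.6722 A, ∠I = -79.9°.

I = 0.6722∠-79.9° A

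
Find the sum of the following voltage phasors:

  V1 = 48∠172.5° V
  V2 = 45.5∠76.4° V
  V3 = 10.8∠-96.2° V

Step 1 — Convert each phasor to rectangular form:
  V1 = 48·(cos(172.5°) + j·sin(172.5°)) = -47.59 + j6.265 V
  V2 = 45.5·(cos(76.4°) + j·sin(76.4°)) = 10.7 + j44.22 V
  V3 = 10.8·(cos(-96.2°) + j·sin(-96.2°)) = -1.166 - j10.74 V
Step 2 — Sum components: V_total = -38.06 + j39.75 V.
Step 3 — Convert to polar: |V_total| = 55.03 V, ∠V_total = 133.8°.

V_total = 55.03∠133.8° V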